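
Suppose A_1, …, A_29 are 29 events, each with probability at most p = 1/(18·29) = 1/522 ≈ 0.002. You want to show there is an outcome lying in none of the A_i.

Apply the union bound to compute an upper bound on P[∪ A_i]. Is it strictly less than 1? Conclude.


Union bound: P[∪_{i=1}^{29} A_i] ≤ Σ_i P[A_i] ≤ 29·p = 29·(1/522) = 1/18.
Numerically: 1/18 ≈ 0.056.
Is 1/18 < 1? YES.
Since P[∪ A_i] ≤ 1/18 < 1, the complement has P[∩ A_i^c] ≥ 1 − 1/18 = 17/18 > 0, so some outcome avoids every A_i.

29·p = 1/18 ≈ 0.056; existence CERTIFIED by the union bound.


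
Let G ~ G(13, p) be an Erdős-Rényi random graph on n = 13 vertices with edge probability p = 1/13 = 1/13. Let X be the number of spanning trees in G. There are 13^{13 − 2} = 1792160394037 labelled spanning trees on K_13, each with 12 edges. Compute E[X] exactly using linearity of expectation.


K_13 has 13^{13 − 2} = 1792160394037 labelled spanning trees.
For each such spanning tree H, let X_H = 1 if all 12 edges of H are present in G. Then P[X_H = 1] = p^{12} = (1/13)^{12} = 1/23298085122481.
By linearity of expectation: E[X] = Σ_H E[X_H] = 1792160394037 · p^{12} = 1792160394037 · 1/23298085122481 = 1/13.
Numerically: E[X] ≈ 0.076923.

E[X] = 1792160394037 · (1/13)^{12} = 1/13 ≈ 0.076923.


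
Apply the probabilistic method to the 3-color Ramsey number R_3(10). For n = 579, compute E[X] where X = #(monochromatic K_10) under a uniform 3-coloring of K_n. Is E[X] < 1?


E[X] = C(579, 10) · 3^{1 − 45} = 1079152988140386124680 · 3^{−44} = 1079152988140386124680/984770902183611232881.
As a reduced fraction: E[X] = 359717662713462041560/328256967394537077627 ≈ 1.096.
Is E[X] < 1? NO.
Since E[X] ≥ 1, the first-moment bound is inconclusive at n = 579; it does NOT by itself certify R_3(10) > 579.

E[X] = 359717662713462041560/328256967394537077627 ≈ 1.096; E[X] ≥ 1; first-moment method inconclusive here.


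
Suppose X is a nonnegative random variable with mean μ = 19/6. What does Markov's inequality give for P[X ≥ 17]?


μ = E[X] = 19/6, a = 17.
Markov: P[X ≥ 17] ≤ μ/a = (19/6)/17 = 19/102.
Numerically: ≈ 0.186.
(Since a = 17 > μ = 3.167, the bound 19/102 is < 1 and informative.)

P[X ≥ 17] ≤ 19/102 ≈ 0.186.


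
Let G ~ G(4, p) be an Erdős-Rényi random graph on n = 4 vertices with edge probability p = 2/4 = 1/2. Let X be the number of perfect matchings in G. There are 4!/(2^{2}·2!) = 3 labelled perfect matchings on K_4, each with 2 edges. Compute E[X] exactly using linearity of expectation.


K_4 has 4!/(2^{2}·2!) = 3 labelled perfect matchings.
For each such perfect matching H, let X_H = 1 if all 2 edges of H are present in G. Then P[X_H = 1] = p^{2} = (1/2)^{2} = 1/4.
By linearity: E[X] = Σ_H E[X_H] = 3 · p^{2} = 3 · 1/4 = 3/4.
Numerically: E[X] ≈ 0.75.

E[X] = 3 · (1/2)^{2} = 3/4 ≈ 0.75.


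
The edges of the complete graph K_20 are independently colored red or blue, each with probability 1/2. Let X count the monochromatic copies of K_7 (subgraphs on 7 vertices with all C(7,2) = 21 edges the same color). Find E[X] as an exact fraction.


Let X = Σ_S X_S over the C(20, 7) = 77520 subsets S of size 7, where X_S = 1 if the K_7 on S is monochromatic.
For a fixed S, the K_7 on S has C(7, 2) = 21 edges. P[all 21 edges red] = (1/2)^21, and likewise for blue, so P[monochromatic] = 2·(1/2)^21 = 2^{1 − 21} = 1/1048576.
By linearity of expectation: E[X] = C(20, 7) · 2^{1 − 21} = 77520 · 1/1048576 = 4845/65536.
Numerically: E[X] ≈ 0.07393.

E[X] = C(20,7)·2^(1−C(7,2)) = 4845/65536 ≈ 0.07393.


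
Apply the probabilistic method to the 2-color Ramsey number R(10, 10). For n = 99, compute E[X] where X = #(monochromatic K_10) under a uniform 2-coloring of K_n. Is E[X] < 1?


E[X] = C(99, 10) · 2^{1 − 45} = 15579278510796 · 2^{−44} = 15579278510796/17592186044416.
As a reduced fraction: E[X] = 3894819627699/4398046511104 ≈ 0.8856.
Is E[X] < 1? YES.
Since E[X] < 1, there exists a 2-coloring of K_{99} with no monochromatic K_10; hence R(10, 10) > 99.

E[X] = 3894819627699/4398046511104 ≈ 0.8856; E[X] < 1, so R(10, 10) > 99.


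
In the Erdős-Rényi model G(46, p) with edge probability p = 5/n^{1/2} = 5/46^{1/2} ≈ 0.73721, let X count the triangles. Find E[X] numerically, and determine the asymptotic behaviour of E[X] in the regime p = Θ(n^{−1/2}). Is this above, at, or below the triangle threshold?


Number of potential triangles: C(46, 3) = 15180.
Each occurs with probability p³ ≈ (0.73721)³ ≈ 4.00657490e-01.
By linearity: E[X] = C(46, 3)·p³ ≈ 15180 · 4.00657490e-01 ≈ 6081.980691.
Since α = 1/2 < 1, p = c/n^{1/2} ≫ 1/n is above the triangle threshold p ~ 1/n. Asymptotically E[X] ~ (c³/6)·n^{3(1−α)} = (5³/6)·n^{1.5} → ∞; triangles are abundant w.h.p.

E[X] ≈ 6081.980691; in regime p = Θ(1/n^{1/2}) E[X] diverges (above the triangle threshold p ~ 1/n).


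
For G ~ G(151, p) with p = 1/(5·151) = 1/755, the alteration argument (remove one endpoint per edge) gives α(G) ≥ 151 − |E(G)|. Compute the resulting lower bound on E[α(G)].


E[|E(G)|] = C(151, 2)·p = 11325 · (1/755) = 15.
E[α(G)] ≥ n − E[|E(G)|] = 151 − 15 = 136.
Numerically: ≈ 136.000.
(This is only a lower bound; the true E[α(G)] may be larger.)

E[α(G)] ≥ 136 ≈ 136.000.


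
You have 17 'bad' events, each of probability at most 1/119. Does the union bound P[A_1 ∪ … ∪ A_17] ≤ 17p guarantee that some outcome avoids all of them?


Union bound: P[∪_{i=1}^{17} A_i] ≤ Σ_i P[A_i] ≤ 17·p = 17·(1/119) = 1/7.
Numerically: 1/7 ≈ 0.1428571.
Is 1/7 < 1? YES.
Since P[∪ A_i] ≤ 1/7 < 1, the complement has P[∩ A_i^c] ≥ 1 − 1/7 = 6/7 > 0, so some outcome avoids every A_i.

17·p = 1/7 ≈ 0.1428571; existence CERTIFIED by the union bound.


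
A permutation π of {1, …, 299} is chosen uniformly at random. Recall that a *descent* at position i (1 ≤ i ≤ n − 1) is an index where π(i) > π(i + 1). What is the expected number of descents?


Write X = Σ X_I over i = 1, …, 298, with X_I the indicator of one descent.
There are 298 indicators.
For each fixed i, the pair (π(i), π(i+1)) is a uniformly random ordered pair of distinct values from {1, …, 299}; by symmetry P[π(i) > π(i+1)] = 1/2.
By linearity: E[X] = 298 · (1/2) = (299 − 1) · (1/2) = 149 ≈ 149.00000.

E[X] = 149 = 149.00000.


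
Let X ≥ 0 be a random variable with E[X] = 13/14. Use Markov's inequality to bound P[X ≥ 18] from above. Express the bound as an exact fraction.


μ = E[X] = 13/14, a = 18.
Markov: P[X ≥ 18] ≤ μ/a = (13/14)/18 = 13/252.
Numerically: ≈ 0.052.
(Since a = 18 > μ = 0.929, the bound 13/252 is < 1 and informative.)

P[X ≥ 18] ≤ 13/252 ≈ 0.052.


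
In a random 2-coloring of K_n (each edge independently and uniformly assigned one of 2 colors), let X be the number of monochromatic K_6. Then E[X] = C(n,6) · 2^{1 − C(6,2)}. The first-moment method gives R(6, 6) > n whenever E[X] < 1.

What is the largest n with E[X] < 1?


We need C(n, 6) · 2^{1 − 15} < 1, i.e. C(n, 6) < 2^{15 − 1} = 16384.
Check values of n near the boundary:
  n = 12: C(12, 6) = 924; 924 < 16384? YES
  n = 13: C(13, 6) = 1716; 1716 < 16384? YES
  n = 14: C(14, 6) = 3003; 3003 < 16384? YES
  n = 15: C(15, 6) = 5005; 5005 < 16384? YES
  n = 16: C(16, 6) = 8008; 8008 < 16384? YES
  n = 17: C(17, 6) = 12376; 12376 < 16384? YES
  n = 18: C(18, 6) = 18564; 18564 < 16384? NO
  n = 19: C(19, 6) = 27132; 27132 < 16384? NO
  n = 20: C(20, 6) = 38760; 38760 < 16384? NO
The largest n with C(n, 6) < 16384 is n = 17 (where E[X] = 1547/2048 ≈ 0.7554). Hence R(6, 6) > 17, i.e. R(6, 6) ≥ 18.

Largest n = 17; hence R(6, 6) > 17.


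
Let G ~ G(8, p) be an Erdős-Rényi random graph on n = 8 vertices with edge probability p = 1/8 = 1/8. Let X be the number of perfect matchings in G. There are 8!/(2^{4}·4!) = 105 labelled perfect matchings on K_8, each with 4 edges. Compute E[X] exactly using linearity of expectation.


K_8 has 8!/(2^{4}·4!) = 105 labelled perfect matchings.
For each such perfect matching H, let X_H = 1 if all 4 edges of H are present in G. Then P[X_H = 1] = p^{4} = (1/8)^{4} = 1/4096.
Summing the indicators: E[X] = Σ_H E[X_H] = 105 · p^{4} = 105 · 1/4096 = 105/4096.
Numerically: E[X] ≈ 0.0256348.

E[X] = 105 · (1/8)^{4} = 105/4096 ≈ 0.0256348.


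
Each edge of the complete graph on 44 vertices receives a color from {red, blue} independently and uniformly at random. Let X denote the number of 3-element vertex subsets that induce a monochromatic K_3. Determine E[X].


Let X = Σ_S X_S over the C(44, 3) = 13244 subsets S of size 3, where X_S = 1 if the K_3 on S is monochromatic.
For a fixed S, the K_3 on S has C(3, 2) = 3 edges. P[all 3 edges red] = (1/2)^3, and likewise for blue, so P[monochromatic] = 2·(1/2)^3 = 2^{1 − 3} = 1/4.
Summing: E[X] = C(44, 3) · 2^{1 − 3} = 13244 · 1/4 = 3311.
Numerically: E[X] ≈ 3311.0000.

E[X] = C(44,3)·2^(1−C(3,2)) = 3311 ≈ 3311.0000.


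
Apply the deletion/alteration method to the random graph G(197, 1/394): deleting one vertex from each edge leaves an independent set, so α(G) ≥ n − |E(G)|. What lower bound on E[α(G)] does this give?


E[|E(G)|] = C(197, 2)·p = 19306 · (1/394) = 49.
E[α(G)] ≥ n − E[|E(G)|] = 197 − 49 = 148.
Numerically: ≈ 148.00000.
(This is only a lower bound; the true E[α(G)] may be larger.)

E[α(G)] ≥ 148 ≈ 148.00000.


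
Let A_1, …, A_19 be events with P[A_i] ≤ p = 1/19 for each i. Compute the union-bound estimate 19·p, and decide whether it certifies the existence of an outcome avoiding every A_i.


Union bound: P[∪_{i=1}^{19} A_i] ≤ Σ_i P[A_i] ≤ 19·p = 19·(1/19) = 1.
Numerically: 1 ≈ 1.00000.
Is 1 < 1? NO.
Since the bound 1 is ≥ 1, the union bound is uninformative here; it does NOT by itself certify existence.

19·p = 1 ≈ 1.00000; existence NOT certified by the union bound.


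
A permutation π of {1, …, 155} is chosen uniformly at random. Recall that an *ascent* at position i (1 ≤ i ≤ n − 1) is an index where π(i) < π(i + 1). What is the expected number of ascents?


Write X = Σ X_I over i = 1, …, 154, with X_I the indicator of one ascent.
There are 154 indicators.
For each fixed i, the pair (π(i), π(i+1)) is a uniformly random ordered pair of distinct values from {1, …, 155}; by symmetry P[π(i) < π(i+1)] = 1/2.
By linearity: E[X] = 154 · (1/2) = (155 − 1) · (1/2) = 77 ≈ 77.00000.

E[X] = 77 = 77.00000.


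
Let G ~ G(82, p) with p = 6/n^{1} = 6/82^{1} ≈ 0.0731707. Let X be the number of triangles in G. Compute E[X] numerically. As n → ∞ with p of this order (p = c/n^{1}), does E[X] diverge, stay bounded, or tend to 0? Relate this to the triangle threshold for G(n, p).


Number of potential triangles: C(82, 3) = 88560.
Each occurs with probability p³ ≈ (0.0731707)³ ≈ 3.91752876e-04.
By linearity: E[X] = C(82, 3)·p³ ≈ 88560 · 3.91752876e-04 ≈ 34.693635.
Here α = 1, so p = 6/n is exactly at the triangle threshold p ~ 1/n. Asymptotically E[X] → c³/6 = 6³/6 = 36 ≈ 36.000000, a bounded constant. In this regime the triangle count is asymptotically Poisson(c³/6).

E[X] ≈ 34.693635; in regime p = Θ(1/n^{1}) E[X] stays bounded (at the triangle threshold p ~ 1/n).


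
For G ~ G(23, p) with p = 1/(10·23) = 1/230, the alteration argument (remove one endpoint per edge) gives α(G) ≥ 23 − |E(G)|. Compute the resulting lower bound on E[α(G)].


E[|E(G)|] = C(23, 2)·p = 253 · (1/230) = 11/10.
E[α(G)] ≥ n − E[|E(G)|] = 23 − 11/10 = 219/10.
Numerically: ≈ 21.900000.
(This is only a lower bound; the true E[α(G)] may be larger.)

E[α(G)] ≥ 219/10 ≈ 21.900000.


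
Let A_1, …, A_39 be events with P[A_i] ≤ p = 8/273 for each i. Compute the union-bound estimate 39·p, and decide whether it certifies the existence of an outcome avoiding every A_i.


Union bound: P[∪_{i=1}^{39} A_i] ≤ Σ_i P[A_i] ≤ 39·p = 39·(8/273) = 8/7.
Numerically: 8/7 ≈ 1.143.
Is 8/7 < 1? NO.
Since the bound 8/7 is ≥ 1, the union bound is uninformative here; it does NOT by itself certify existence.

39·p = 8/7 ≈ 1.143; existence NOT certified by the union bound.


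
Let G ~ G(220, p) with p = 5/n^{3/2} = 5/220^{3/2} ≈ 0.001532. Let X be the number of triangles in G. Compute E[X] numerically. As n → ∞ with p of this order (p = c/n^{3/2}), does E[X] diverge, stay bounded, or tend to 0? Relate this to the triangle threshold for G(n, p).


Number of potential triangles: C(220, 3) = 1750540.
Each occurs with probability p³ ≈ (0.001532)³ ≈ 3.597559e-09.
By linearity: E[X] = C(220, 3)·p³ ≈ 1750540 · 3.597559e-09 ≈ 0.0063.
Since α = 3/2 > 1, p = c/n^{3/2} = o(1/n) is below the triangle threshold p ~ 1/n. Asymptotically E[X] ~ (c³/6)·n^{3(1−α)} = (5³/6)·n^{-1.5} → 0, so by Markov's inequality G has no triangles w.h.p.

E[X] ≈ 0.0063; in regime p = Θ(1/n^{3/2}) E[X] tends to 0 (below the triangle threshold p ~ 1/n).


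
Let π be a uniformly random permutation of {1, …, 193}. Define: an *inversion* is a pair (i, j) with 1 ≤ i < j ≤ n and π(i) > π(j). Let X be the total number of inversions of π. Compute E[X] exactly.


Write X = Σ X_I over the C(193, 2) = 18528 pairs i < j, with X_I the indicator of one inversion.
There are 18528 indicators.
For each fixed pair i < j, the values π(i) and π(j) are two distinct elements of {1, …, 193} in uniformly random order; by symmetry P[π(i) > π(j)] = 1/2.
By linearity: E[X] = 18528 · (1/2) = C(193, 2) · (1/2) = 18528/2 = 9264 ≈ 9264.000.

E[X] = 9264 = 9264.000.


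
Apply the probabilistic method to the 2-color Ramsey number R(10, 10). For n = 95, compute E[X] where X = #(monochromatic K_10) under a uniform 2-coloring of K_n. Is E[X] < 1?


E[X] = C(95, 10) · 2^{1 − 45} = 10104934117421 · 2^{−44} = 10104934117421/17592186044416.
As a reduced fraction: E[X] = 10104934117421/17592186044416 ≈ 0.5743990.
Is E[X] < 1? YES.
Since E[X] < 1, there exists a 2-coloring of K_{95} with no monochromatic K_10; hence R(10, 10) > 95.

E[X] = 10104934117421/17592186044416 ≈ 0.5743990; E[X] < 1, so R(10, 10) > 95.


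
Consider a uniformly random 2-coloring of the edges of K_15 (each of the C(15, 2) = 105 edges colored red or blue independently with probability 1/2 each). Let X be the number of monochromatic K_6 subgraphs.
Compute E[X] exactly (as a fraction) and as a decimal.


Let X = Σ_S X_S over the C(15, 6) = 5005 subsets S of size 6, where X_S = 1 if the K_6 on S is monochromatic.
For a fixed S, the K_6 on S has C(6, 2) = 15 edges. P[all 15 edges red] = (1/2)^15, and likewise for blue, so P[monochromatic] = 2·(1/2)^15 = 2^{1 − 15} = 1/16384.
By linearity of expectation: E[X] = C(15, 6) · 2^{1 − 15} = 5005 · 1/16384 = 5005/16384.
Numerically: E[X] ≈ 0.305481.

E[X] = C(15,6)·2^(1−C(6,2)) = 5005/16384 ≈ 0.305481.


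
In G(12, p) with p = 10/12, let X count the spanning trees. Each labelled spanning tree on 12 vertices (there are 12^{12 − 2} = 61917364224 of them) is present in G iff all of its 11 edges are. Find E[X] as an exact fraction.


K_12 has 12^{12 − 2} = 61917364224 labelled spanning trees.
For each such spanning tree H, let X_H = 1 if all 11 edges of H are present in G. Then P[X_H = 1] = p^{11} = (5/6)^{11} = 48828125/362797056.
Summing the indicators: E[X] = Σ_H E[X_H] = 61917364224 · p^{11} = 61917364224 · 48828125/362797056 = 25000000000/3.
Numerically: E[X] ≈ 8.333e+09.

E[X] = 61917364224 · (5/6)^{11} = 25000000000/3 ≈ 8.333e+09.


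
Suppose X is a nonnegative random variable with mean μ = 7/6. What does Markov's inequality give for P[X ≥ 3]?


μ = E[X] = 7/6, a = 3.
Markov: P[X ≥ 3] ≤ μ/a = (7/6)/3 = 7/18.
Numerically: ≈ 0.389.
(Since a = 3 > μ = 1.167, the bound 7/18 is < 1 and informative.)

P[X ≥ 3] ≤ 7/18 ≈ 0.389.


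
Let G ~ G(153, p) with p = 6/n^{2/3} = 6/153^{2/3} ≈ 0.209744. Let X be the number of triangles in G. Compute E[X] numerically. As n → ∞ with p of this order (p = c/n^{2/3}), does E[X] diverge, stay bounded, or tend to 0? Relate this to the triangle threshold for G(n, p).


Number of potential triangles: C(153, 3) = 585276.
Each occurs with probability p³ ≈ (0.209744)³ ≈ 9.22722030e-03.
By linearity: E[X] = C(153, 3)·p³ ≈ 585276 · 9.22722030e-03 ≈ 5400.470588.
Since α = 2/3 < 1, p = c/n^{2/3} ≫ 1/n is above the triangle threshold p ~ 1/n. Asymptotically E[X] ~ (c³/6)·n^{3(1−α)} = (6³/6)·n^{1} → ∞; triangles are abundant w.h.p.

E[X] ≈ 5400.470588; in regime p = Θ(1/n^{2/3}) E[X] diverges (above the triangle threshold p ~ 1/n).


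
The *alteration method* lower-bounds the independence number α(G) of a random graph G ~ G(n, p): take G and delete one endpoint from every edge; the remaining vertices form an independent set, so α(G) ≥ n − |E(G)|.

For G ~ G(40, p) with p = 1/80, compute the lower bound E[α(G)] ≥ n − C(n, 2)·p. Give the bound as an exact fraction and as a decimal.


E[|E(G)|] = C(40, 2)·p = 780 · (1/80) = 39/4.
E[α(G)] ≥ n − E[|E(G)|] = 40 − 39/4 = 121/4.
Numerically: ≈ 30.250000.
(This is only a lower bound; the true E[α(G)] may be larger.)

E[α(G)] ≥ 121/4 ≈ 30.250000.


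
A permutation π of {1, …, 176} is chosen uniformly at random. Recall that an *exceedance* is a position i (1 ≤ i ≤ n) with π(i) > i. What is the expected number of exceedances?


Write X = Σ_{i=1}^{176} X_i, where X_i = 1_{π(i) > i}.
For each fixed i, π(i) is uniform over {1, …, 176} (marginal of a uniform permutation), so P[π(i) > i] = (n − i)/n. Summing: Σ_{i=1}^{176} (n − i)/n = (0 + 1 + … + 175)/176 = 176(176 − 1)/(2·176) = (176 − 1)/2.
Hence E[X] = Σ_{i=1}^{176} (176 − i)/176 = 175/2 ≈ 87.500.

E[X] = 175/2 = 87.500.


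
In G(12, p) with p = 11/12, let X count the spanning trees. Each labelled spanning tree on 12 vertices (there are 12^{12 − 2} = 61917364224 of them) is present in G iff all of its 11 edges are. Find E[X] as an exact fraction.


K_12 has 12^{12 − 2} = 61917364224 labelled spanning trees.
For each such spanning tree H, let X_H = 1 if all 11 edges of H are present in G. Then P[X_H = 1] = p^{11} = (11/12)^{11} = 285311670611/743008370688.
By linearity: E[X] = Σ_H E[X_H] = 61917364224 · p^{11} = 61917364224 · 285311670611/743008370688 = 285311670611/12.
Numerically: E[X] ≈ 2.3776e+10.

E[X] = 61917364224 · (11/12)^{11} = 285311670611/12 ≈ 2.3776e+10.


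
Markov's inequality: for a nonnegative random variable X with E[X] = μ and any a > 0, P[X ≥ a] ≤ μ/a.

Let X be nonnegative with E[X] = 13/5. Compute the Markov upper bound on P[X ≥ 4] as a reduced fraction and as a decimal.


μ = E[X] = 13/5, a = 4.
Markov: P[X ≥ 4] ≤ μ/a = (13/5)/4 = 13/20.
Numerically: ≈ 0.65000.
(Since a = 4 > μ = 2.60000, the bound 13/20 is < 1 and informative.)

P[X ≥ 4] ≤ 13/20 ≈ 0.65000.


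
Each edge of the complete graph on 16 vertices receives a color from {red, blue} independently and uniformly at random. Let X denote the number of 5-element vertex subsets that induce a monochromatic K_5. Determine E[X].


Let X = Σ_S X_S over the C(16, 5) = 4368 subsets S of size 5, where X_S = 1 if the K_5 on S is monochromatic.
For a fixed S, the K_5 on S has C(5, 2) = 10 edges. P[all 10 edges red] = (1/2)^10, and likewise for blue, so P[monochromatic] = 2·(1/2)^10 = 2^{1 − 10} = 1/512.
Summing: E[X] = C(16, 5) · 2^{1 − 10} = 4368 · 1/512 = 273/32.
Numerically: E[X] ≈ 8.53125.

E[X] = C(16,5)·2^(1−C(5,2)) = 273/32 ≈ 8.53125.


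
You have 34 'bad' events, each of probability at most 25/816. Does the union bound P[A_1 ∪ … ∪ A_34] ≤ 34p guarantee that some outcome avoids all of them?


Union bound: P[∪_{i=1}^{34} A_i] ≤ Σ_i P[A_i] ≤ 34·p = 34·(25/816) = 25/24.
Numerically: 25/24 ≈ 1.0416667.
Is 25/24 < 1? NO.
Since the bound 25/24 is ≥ 1, the union bound is uninformative here; it does NOT by itself certify existence.

34·p = 25/24 ≈ 1.0416667; existence NOT certified by the union bound.


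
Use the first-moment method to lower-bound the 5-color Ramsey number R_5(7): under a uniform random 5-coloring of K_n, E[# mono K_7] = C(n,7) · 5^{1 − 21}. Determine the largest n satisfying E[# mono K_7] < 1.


We need C(n, 7) · 5^{1 − 21} < 1, i.e. C(n, 7) < 5^{21 − 1} = 95367431640625.
Check values of n near the boundary:
  n = 334: C(334, 7) = 86359460961576; 86359460961576 < 95367431640625? YES
  n = 335: C(335, 7) = 88202498238195; 88202498238195 < 95367431640625? YES
  n = 336: C(336, 7) = 90079147136880; 90079147136880 < 95367431640625? YES
  n = 337: C(337, 7) = 91989916924632; 91989916924632 < 95367431640625? YES
  n = 338: C(338, 7) = 93935323022736; 93935323022736 < 95367431640625? YES
  n = 339: C(339, 7) = 95915887062372; 95915887062372 < 95367431640625? NO
The largest n with C(n, 7) < 95367431640625 is n = 338 (where E[X] = 93935323022736/95367431640625 ≈ 0.984983). Hence R_5(7) > 338, i.e. R_5(7) ≥ 339.

Largest n = 338; hence R_5(7) > 338.


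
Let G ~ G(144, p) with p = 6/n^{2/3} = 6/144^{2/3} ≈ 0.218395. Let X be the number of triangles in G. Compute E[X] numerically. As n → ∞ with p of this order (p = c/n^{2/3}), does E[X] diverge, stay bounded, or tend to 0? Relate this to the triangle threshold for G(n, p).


Number of potential triangles: C(144, 3) = 487344.
Each occurs with probability p³ ≈ (0.218395)³ ≈ 1.04166667e-02.
By linearity: E[X] = C(144, 3)·p³ ≈ 487344 · 1.04166667e-02 ≈ 5076.500000.
Since α = 2/3 < 1, p = c/n^{2/3} ≫ 1/n is above the triangle threshold p ~ 1/n. Asymptotically E[X] ~ (c³/6)·n^{3(1−α)} = (6³/6)·n^{1} → ∞; triangles are abundant w.h.p.

E[X] ≈ 5076.500000; in regime p = Θ(1/n^{2/3}) E[X] diverges (above the triangle threshold p ~ 1/n).


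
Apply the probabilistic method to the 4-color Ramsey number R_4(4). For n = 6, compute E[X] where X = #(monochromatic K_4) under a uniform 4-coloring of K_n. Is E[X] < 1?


E[X] = C(6, 4) · 4^{1 − 6} = 15 · 4^{−5} = 15/1024.
As a reduced fraction: E[X] = 15/1024 ≈ 0.015.
Is E[X] < 1? YES.
Since E[X] < 1, there exists a 4-coloring of K_{6} with no monochromatic K_4; hence R_4(4) > 6.

E[X] = 15/1024 ≈ 0.015; E[X] < 1, so R_4(4) > 6.


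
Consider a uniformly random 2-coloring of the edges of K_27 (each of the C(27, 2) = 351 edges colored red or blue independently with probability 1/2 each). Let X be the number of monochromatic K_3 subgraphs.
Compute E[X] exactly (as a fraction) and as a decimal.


Let X = Σ_S X_S over the C(27, 3) = 2925 subsets S of size 3, where X_S = 1 if the K_3 on S is monochromatic.
For a fixed S, the K_3 on S has C(3, 2) = 3 edges. P[all 3 edges red] = (1/2)^3, and likewise for blue, so P[monochromatic] = 2·(1/2)^3 = 2^{1 − 3} = 1/4.
By linearity: E[X] = C(27, 3) · 2^{1 − 3} = 2925 · 1/4 = 2925/4.
Numerically: E[X] ≈ 731.25000.

E[X] = C(27,3)·2^(1−C(3,2)) = 2925/4 ≈ 731.25000.


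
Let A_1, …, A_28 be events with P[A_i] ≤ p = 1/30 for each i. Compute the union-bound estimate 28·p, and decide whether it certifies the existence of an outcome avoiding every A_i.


Union bound: P[∪_{i=1}^{28} A_i] ≤ Σ_i P[A_i] ≤ 28·p = 28·(1/30) = 14/15.
Numerically: 14/15 ≈ 0.9333333.
Is 14/15 < 1? YES.
Since P[∪ A_i] ≤ 14/15 < 1, the complement has P[∩ A_i^c] ≥ 1 − 14/15 = 1/15 > 0, so some outcome avoids every A_i.

28·p = 14/15 ≈ 0.9333333; existence CERTIFIED by the union bound.


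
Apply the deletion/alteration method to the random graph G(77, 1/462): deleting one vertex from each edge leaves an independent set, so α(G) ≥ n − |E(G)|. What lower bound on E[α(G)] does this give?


E[|E(G)|] = C(77, 2)·p = 2926 · (1/462) = 19/3.
E[α(G)] ≥ n − E[|E(G)|] = 77 − 19/3 = 212/3.
Numerically: ≈ 70.66667.
(This is only a lower bound; the true E[α(G)] may be larger.)

E[α(G)] ≥ 212/3 ≈ 70.66667.


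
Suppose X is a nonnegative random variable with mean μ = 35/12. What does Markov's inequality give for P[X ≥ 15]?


μ = E[X] = 35/12, a = 15.
Markov: P[X ≥ 15] ≤ μ/a = (35/12)/15 = 7/36.
Numerically: ≈ 0.19444.
(Since a = 15 > μ = 2.91667, the bound 7/36 is < 1 and informative.)

P[X ≥ 15] ≤ 7/36 ≈ 0.19444.


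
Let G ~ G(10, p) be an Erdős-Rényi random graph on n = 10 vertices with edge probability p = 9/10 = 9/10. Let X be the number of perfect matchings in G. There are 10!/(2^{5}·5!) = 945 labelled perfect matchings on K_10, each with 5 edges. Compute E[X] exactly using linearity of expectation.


K_10 has 10!/(2^{5}·5!) = 945 labelled perfect matchings.
For each such perfect matching H, let X_H = 1 if all 5 edges of H are present in G. Then P[X_H = 1] = p^{5} = (9/10)^{5} = 59049/100000.
Summing the indicators: E[X] = Σ_H E[X_H] = 945 · p^{5} = 945 · 59049/100000 = 11160261/20000.
Numerically: E[X] ≈ 558.01.

E[X] = 945 · (9/10)^{5} = 11160261/20000 ≈ 558.01.


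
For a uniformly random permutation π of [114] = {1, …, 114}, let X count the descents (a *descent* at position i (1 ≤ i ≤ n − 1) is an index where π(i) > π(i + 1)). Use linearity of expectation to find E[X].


Write X = Σ X_I over i = 1, …, 113, with X_I the indicator of one descent.
There are 113 indicators.
For each fixed i, the pair (π(i), π(i+1)) is a uniformly random ordered pair of distinct values from {1, …, 114}; by symmetry P[π(i) > π(i+1)] = 1/2.
By linearity: E[X] = 113 · (1/2) = (114 − 1) · (1/2) = 113/2 ≈ 56.500.

E[X] = 113/2 = 56.500.


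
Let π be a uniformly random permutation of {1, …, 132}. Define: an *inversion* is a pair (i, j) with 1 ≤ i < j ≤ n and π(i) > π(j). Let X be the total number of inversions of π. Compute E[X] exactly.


Write X = Σ X_I over the C(132, 2) = 8646 pairs i < j, with X_I the indicator of one inversion.
There are 8646 indicators.
For each fixed pair i < j, the values π(i) and π(j) are two distinct elements of {1, …, 132} in uniformly random order; by symmetry P[π(i) > π(j)] = 1/2.
By linearity: E[X] = 8646 · (1/2) = C(132, 2) · (1/2) = 8646/2 = 4323 ≈ 4323.0000.

E[X] = 4323 = 4323.0000.


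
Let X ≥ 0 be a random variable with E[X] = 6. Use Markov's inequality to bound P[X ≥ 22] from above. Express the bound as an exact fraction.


μ = E[X] = 6, a = 22.
Markov: P[X ≥ 22] ≤ μ/a = (6)/22 = 3/11.
Numerically: ≈ 0.27273.
(Since a = 22 > μ = 6.00000, the bound 3/11 is < 1 and informative.)

P[X ≥ 22] ≤ 3/11 ≈ 0.27273.


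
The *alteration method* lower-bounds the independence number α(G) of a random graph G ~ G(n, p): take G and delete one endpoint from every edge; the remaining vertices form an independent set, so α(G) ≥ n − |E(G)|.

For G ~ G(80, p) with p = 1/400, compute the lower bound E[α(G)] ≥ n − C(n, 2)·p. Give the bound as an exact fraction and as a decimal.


E[|E(G)|] = C(80, 2)·p = 3160 · (1/400) = 79/10.
E[α(G)] ≥ n − E[|E(G)|] = 80 − 79/10 = 721/10.
Numerically: ≈ 72.1000.
(This is only a lower bound; the true E[α(G)] may be larger.)

E[α(G)] ≥ 721/10 ≈ 72.1000.


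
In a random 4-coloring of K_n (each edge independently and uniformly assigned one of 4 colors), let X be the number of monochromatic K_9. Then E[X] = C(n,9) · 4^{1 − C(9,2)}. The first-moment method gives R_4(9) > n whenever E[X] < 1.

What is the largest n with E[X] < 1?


We need C(n, 9) · 4^{1 − 36} < 1, i.e. C(n, 9) < 4^{36 − 1} = 1180591620717411303424.
Check values of n near the boundary:
  n = 909: C(909, 9) = 1122169012923711463931; 1122169012923711463931 < 1180591620717411303424? YES
  n = 910: C(910, 9) = 1133378248346922788210; 1133378248346922788210 < 1180591620717411303424? YES
  n = 911: C(911, 9) = 1144686900492291197405; 1144686900492291197405 < 1180591620717411303424? YES
  n = 912: C(912, 9) = 1156095740032081475120; 1156095740032081475120 < 1180591620717411303424? YES
  n = 913: C(913, 9) = 1167605542753639808390; 1167605542753639808390 < 1180591620717411303424? YES
  n = 914: C(914, 9) = 1179217089587653905932; 1179217089587653905932 < 1180591620717411303424? YES
  n = 915: C(915, 9) = 1190931166636537885130; 1190931166636537885130 < 1180591620717411303424? NO
The largest n with C(n, 9) < 1180591620717411303424 is n = 914 (where E[X] = 294804272396913476483/295147905179352825856 ≈ 0.9988). Hence R_4(9) > 914, i.e. R_4(9) ≥ 915.

Largest n = 914; hence R_4(9) > 914.


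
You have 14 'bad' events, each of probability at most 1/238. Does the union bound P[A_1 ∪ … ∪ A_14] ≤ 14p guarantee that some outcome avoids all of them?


Union bound: P[∪_{i=1}^{14} A_i] ≤ Σ_i P[A_i] ≤ 14·p = 14·(1/238) = 1/17.
Numerically: 1/17 ≈ 0.059.
Is 1/17 < 1? YES.
Since P[∪ A_i] ≤ 1/17 < 1, the complement has P[∩ A_i^c] ≥ 1 − 1/17 = 16/17 > 0, so some outcome avoids every A_i.

14·p = 1/17 ≈ 0.059; existence CERTIFIED by the union bound.


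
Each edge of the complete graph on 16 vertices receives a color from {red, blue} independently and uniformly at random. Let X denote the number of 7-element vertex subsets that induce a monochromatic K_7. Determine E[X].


Let X = Σ_S X_S over the C(16, 7) = 11440 subsets S of size 7, where X_S = 1 if the K_7 on S is monochromatic.
For a fixed S, the K_7 on S has C(7, 2) = 21 edges. P[all 21 edges red] = (1/2)^21, and likewise for blue, so P[monochromatic] = 2·(1/2)^21 = 2^{1 − 21} = 1/1048576.
By linearity: E[X] = C(16, 7) · 2^{1 − 21} = 11440 · 1/1048576 = 715/65536.
Numerically: E[X] ≈ 0.010910.

E[X] = C(16,7)·2^(1−C(7,2)) = 715/65536 ≈ 0.010910.


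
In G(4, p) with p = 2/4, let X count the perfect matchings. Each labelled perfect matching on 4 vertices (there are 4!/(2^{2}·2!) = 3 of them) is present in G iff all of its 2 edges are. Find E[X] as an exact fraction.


K_4 has 4!/(2^{2}·2!) = 3 labelled perfect matchings.
For each such perfect matching H, let X_H = 1 if all 2 edges of H are present in G. Then P[X_H = 1] = p^{2} = (1/2)^{2} = 1/4.
Summing the indicators: E[X] = Σ_H E[X_H] = 3 · p^{2} = 3 · 1/4 = 3/4.
Numerically: E[X] ≈ 0.75.

E[X] = 3 · (1/2)^{2} = 3/4 ≈ 0.75.


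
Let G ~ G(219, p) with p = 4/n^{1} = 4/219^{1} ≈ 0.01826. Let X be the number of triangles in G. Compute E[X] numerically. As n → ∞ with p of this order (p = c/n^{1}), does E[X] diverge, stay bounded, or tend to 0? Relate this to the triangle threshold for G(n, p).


Number of potential triangles: C(219, 3) = 1726669.
Each occurs with probability p³ ≈ (0.01826)³ ≈ 6.093231e-06.
By linearity: E[X] = C(219, 3)·p³ ≈ 1726669 · 6.093231e-06 ≈ 10.5210.
Here α = 1, so p = 4/n is exactly at the triangle threshold p ~ 1/n. Asymptotically E[X] → c³/6 = 4³/6 = 32/3 ≈ 10.6667, a bounded constant. In this regime the triangle count is asymptotically Poisson(c³/6).

E[X] ≈ 10.5210; in regime p = Θ(1/n^{1}) E[X] stays bounded (at the triangle threshold p ~ 1/n).


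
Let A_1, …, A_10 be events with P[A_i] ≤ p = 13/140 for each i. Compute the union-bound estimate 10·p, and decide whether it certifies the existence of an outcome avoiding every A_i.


Union bound: P[∪_{i=1}^{10} A_i] ≤ Σ_i P[A_i] ≤ 10·p = 10·(13/140) = 13/14.
Numerically: 13/14 ≈ 0.9286.
Is 13/14 < 1? YES.
Since P[∪ A_i] ≤ 13/14 < 1, the complement has P[∩ A_i^c] ≥ 1 − 13/14 = 1/14 > 0, so some outcome avoids every A_i.

10·p = 13/14 ≈ 0.9286; existence CERTIFIED by the union bound.


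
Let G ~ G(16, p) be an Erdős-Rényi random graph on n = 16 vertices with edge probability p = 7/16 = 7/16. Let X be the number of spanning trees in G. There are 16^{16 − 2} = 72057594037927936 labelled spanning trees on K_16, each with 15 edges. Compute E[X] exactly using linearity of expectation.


K_16 has 16^{16 − 2} = 72057594037927936 labelled spanning trees.
For each such spanning tree H, let X_H = 1 if all 15 edges of H are present in G. Then P[X_H = 1] = p^{15} = (7/16)^{15} = 4747561509943/1152921504606846976.
By linearity of expectation: E[X] = Σ_H E[X_H] = 72057594037927936 · p^{15} = 72057594037927936 · 4747561509943/1152921504606846976 = 4747561509943/16.
Numerically: E[X] ≈ 2.96723e+11.

E[X] = 72057594037927936 · (7/16)^{15} = 4747561509943/16 ≈ 2.96723e+11.


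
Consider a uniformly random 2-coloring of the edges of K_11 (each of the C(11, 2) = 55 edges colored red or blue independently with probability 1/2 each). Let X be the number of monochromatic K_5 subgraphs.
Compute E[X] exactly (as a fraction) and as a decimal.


Let X = Σ_S X_S over the C(11, 5) = 462 subsets S of size 5, where X_S = 1 if the K_5 on S is monochromatic.
For a fixed S, the K_5 on S has C(5, 2) = 10 edges. P[all 10 edges red] = (1/2)^10, and likewise for blue, so P[monochromatic] = 2·(1/2)^10 = 2^{1 − 10} = 1/512.
By linearity: E[X] = C(11, 5) · 2^{1 − 10} = 462 · 1/512 = 231/256.
Numerically: E[X] ≈ 0.902.

E[X] = C(11,5)·2^(1−C(5,2)) = 231/256 ≈ 0.902.


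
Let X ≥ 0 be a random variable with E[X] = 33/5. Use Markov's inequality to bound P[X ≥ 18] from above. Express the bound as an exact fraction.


μ = E[X] = 33/5, a = 18.
Markov: P[X ≥ 18] ≤ μ/a = (33/5)/18 = 11/30.
Numerically: ≈ 0.366667.
(Since a = 18 > μ = 6.600000, the bound 11/30 is < 1 and informative.)

P[X ≥ 18] ≤ 11/30 ≈ 0.366667.


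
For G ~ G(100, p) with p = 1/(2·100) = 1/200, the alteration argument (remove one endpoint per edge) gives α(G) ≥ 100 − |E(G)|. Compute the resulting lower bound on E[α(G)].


E[|E(G)|] = C(100, 2)·p = 4950 · (1/200) = 99/4.
E[α(G)] ≥ n − E[|E(G)|] = 100 − 99/4 = 301/4.
Numerically: ≈ 75.250000.
(This is only a lower bound; the true E[α(G)] may be larger.)

E[α(G)] ≥ 301/4 ≈ 75.250000.


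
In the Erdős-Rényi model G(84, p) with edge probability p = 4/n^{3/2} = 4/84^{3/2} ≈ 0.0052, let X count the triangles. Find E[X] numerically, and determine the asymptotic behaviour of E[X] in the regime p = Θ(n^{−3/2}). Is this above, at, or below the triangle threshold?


Number of potential triangles: C(84, 3) = 95284.
Each occurs with probability p³ ≈ (0.0052)³ ≈ 1.40257e-07.
By linearity: E[X] = C(84, 3)·p³ ≈ 95284 · 1.40257e-07 ≈ 0.013.
Since α = 3/2 > 1, p = c/n^{3/2} = o(1/n) is below the triangle threshold p ~ 1/n. Asymptotically E[X] ~ (c³/6)·n^{3(1−α)} = (4³/6)·n^{-1.5} → 0, so by Markov's inequality G has no triangles w.h.p.

E[X] ≈ 0.013; in regime p = Θ(1/n^{3/2}) E[X] tends to 0 (below the triangle threshold p ~ 1/n).


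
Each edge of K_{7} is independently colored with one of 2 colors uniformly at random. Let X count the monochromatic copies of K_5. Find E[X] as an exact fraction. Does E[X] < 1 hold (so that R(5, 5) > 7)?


E[X] = C(7, 5) · 2^{1 − 10} = 21 · 2^{−9} = 21/512.
As a reduced fraction: E[X] = 21/512 ≈ 0.04102.
Is E[X] < 1? YES.
Since E[X] < 1, there exists a 2-coloring of K_{7} with no monochromatic K_5; hence R(5, 5) > 7.

E[X] = 21/512 ≈ 0.04102; E[X] < 1, so R(5, 5) > 7.


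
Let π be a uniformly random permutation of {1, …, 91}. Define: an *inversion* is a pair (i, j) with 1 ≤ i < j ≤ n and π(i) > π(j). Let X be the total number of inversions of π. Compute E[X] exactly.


Write X = Σ X_I over the C(91, 2) = 4095 pairs i < j, with X_I the indicator of one inversion.
There are 4095 indicators.
For each fixed pair i < j, the values π(i) and π(j) are two distinct elements of {1, …, 91} in uniformly random order; by symmetry P[π(i) > π(j)] = 1/2.
By linearity: E[X] = 4095 · (1/2) = C(91, 2) · (1/2) = 4095/2 = 4095/2 ≈ 2047.5000.

E[X] = 4095/2 = 2047.5000.


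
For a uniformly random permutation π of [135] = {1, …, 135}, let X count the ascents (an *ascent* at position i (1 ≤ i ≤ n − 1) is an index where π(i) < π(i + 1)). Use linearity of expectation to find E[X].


Write X = Σ X_I over i = 1, …, 134, with X_I the indicator of one ascent.
There are 134 indicators.
For each fixed i, the pair (π(i), π(i+1)) is a uniformly random ordered pair of distinct values from {1, …, 135}; by symmetry P[π(i) < π(i+1)] = 1/2.
By linearity: E[X] = 134 · (1/2) = (135 − 1) · (1/2) = 67 ≈ 67.00000.

E[X] = 67 = 67.00000.


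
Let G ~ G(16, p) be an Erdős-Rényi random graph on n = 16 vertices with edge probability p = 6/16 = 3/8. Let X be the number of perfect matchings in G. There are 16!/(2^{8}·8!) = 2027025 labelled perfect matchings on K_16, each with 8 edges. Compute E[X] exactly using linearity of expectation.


K_16 has 16!/(2^{8}·8!) = 2027025 labelled perfect matchings.
For each such perfect matching H, let X_H = 1 if all 8 edges of H are present in G. Then P[X_H = 1] = p^{8} = (3/8)^{8} = 6561/16777216.
Summing the indicators: E[X] = Σ_H E[X_H] = 2027025 · p^{8} = 2027025 · 6561/16777216 = 13299311025/16777216.
Numerically: E[X] ≈ 792.7.

E[X] = 2027025 · (3/8)^{8} = 13299311025/16777216 ≈ 792.7.


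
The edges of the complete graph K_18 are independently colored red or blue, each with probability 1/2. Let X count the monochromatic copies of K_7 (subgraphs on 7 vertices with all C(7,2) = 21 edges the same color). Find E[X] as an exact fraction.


Let X = Σ_S X_S over the C(18, 7) = 31824 subsets S of size 7, where X_S = 1 if the K_7 on S is monochromatic.
For a fixed S, the K_7 on S has C(7, 2) = 21 edges. P[all 21 edges red] = (1/2)^21, and likewise for blue, so P[monochromatic] = 2·(1/2)^21 = 2^{1 − 21} = 1/1048576.
By linearity of expectation: E[X] = C(18, 7) · 2^{1 − 21} = 31824 · 1/1048576 = 1989/65536.
Numerically: E[X] ≈ 0.0303.

E[X] = C(18,7)·2^(1−C(7,2)) = 1989/65536 ≈ 0.0303.


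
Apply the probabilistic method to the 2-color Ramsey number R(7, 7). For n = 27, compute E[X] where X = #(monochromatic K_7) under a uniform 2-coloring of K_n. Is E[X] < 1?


E[X] = C(27, 7) · 2^{1 − 21} = 888030 · 2^{−20} = 888030/1048576.
As a reduced fraction: E[X] = 444015/524288 ≈ 0.846891.
Is E[X] < 1? YES.
Since E[X] < 1, there exists a 2-coloring of K_{27} with no monochromatic K_7; hence R(7, 7) > 27.

E[X] = 444015/524288 ≈ 0.846891; E[X] < 1, so R(7, 7) > 27.


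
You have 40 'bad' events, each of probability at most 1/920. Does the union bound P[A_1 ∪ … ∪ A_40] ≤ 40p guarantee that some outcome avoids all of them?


Union bound: P[∪_{i=1}^{40} A_i] ≤ Σ_i P[A_i] ≤ 40·p = 40·(1/920) = 1/23.
Numerically: 1/23 ≈ 0.0434783.
Is 1/23 < 1? YES.
Since P[∪ A_i] ≤ 1/23 < 1, the complement has P[∩ A_i^c] ≥ 1 − 1/23 = 22/23 > 0, so some outcome avoids every A_i.

40·p = 1/23 ≈ 0.0434783; existence CERTIFIED by the union bound.


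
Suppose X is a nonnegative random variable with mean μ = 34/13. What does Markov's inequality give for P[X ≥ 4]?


μ = E[X] = 34/13, a = 4.
Markov: P[X ≥ 4] ≤ μ/a = (34/13)/4 = 17/26.
Numerically: ≈ 0.654.
(Since a = 4 > μ = 2.615, the bound 17/26 is < 1 and informative.)

P[X ≥ 4] ≤ 17/26 ≈ 0.654.


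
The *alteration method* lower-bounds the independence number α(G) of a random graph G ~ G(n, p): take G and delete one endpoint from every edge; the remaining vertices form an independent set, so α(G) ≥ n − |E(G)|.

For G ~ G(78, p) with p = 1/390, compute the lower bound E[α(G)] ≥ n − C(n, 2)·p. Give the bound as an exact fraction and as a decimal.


E[|E(G)|] = C(78, 2)·p = 3003 · (1/390) = 77/10.
E[α(G)] ≥ n − E[|E(G)|] = 78 − 77/10 = 703/10.
Numerically: ≈ 70.30000.
(This is only a lower bound; the true E[α(G)] may be larger.)

E[α(G)] ≥ 703/10 ≈ 70.30000.


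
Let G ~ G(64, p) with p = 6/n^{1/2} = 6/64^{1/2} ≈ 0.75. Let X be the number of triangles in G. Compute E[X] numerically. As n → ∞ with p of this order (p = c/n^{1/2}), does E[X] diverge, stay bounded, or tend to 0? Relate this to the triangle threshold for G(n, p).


Number of potential triangles: C(64, 3) = 41664.
Each occurs with probability p³ ≈ (0.75)³ ≈ 4.2187500e-01.
By linearity: E[X] = C(64, 3)·p³ ≈ 41664 · 4.2187500e-01 ≈ 17577.00000.
Since α = 1/2 < 1, p = c/n^{1/2} ≫ 1/n is above the triangle threshold p ~ 1/n. Asymptotically E[X] ~ (c³/6)·n^{3(1−α)} = (6³/6)·n^{1.5} → ∞; triangles are abundant w.h.p.

E[X] ≈ 17577.00000; in regime p = Θ(1/n^{1/2}) E[X] diverges (above the triangle threshold p ~ 1/n).
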